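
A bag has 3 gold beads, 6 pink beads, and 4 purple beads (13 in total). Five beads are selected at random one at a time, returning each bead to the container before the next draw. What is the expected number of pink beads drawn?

By linearity of expectation, E[X] = Σ P(draw i is pink); each independent draw has P(pink) = 6/13.
E[X] = 5 · 6/13 = 30/13 ≈ 2.3077.

30/13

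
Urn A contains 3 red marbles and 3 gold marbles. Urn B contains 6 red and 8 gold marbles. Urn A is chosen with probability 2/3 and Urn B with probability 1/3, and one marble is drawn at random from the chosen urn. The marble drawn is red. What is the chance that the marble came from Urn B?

3/10

P(red | Urn A) = 1/2; P(red | Urn B) = 3/7.
P(red) = 2/3·1/2 + 1/3·3/7 = 10/21.
By Bayes' rule, P(Urn B | red) = 1/7 / 10/21 = 3/10 ≈ 0.3000.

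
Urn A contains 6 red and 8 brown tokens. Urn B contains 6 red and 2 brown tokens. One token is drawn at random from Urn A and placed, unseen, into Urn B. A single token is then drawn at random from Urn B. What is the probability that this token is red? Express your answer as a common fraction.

5/7

Condition on how many of the transferred tokens are red (from Urn A: 6 red of 14; then Urn B has 9 total).
  0 red: C(6,0)C(8,1)/C(14,1) = 4/7; then P = 6/9
  1 red: C(6,1)C(8,0)/C(14,1) = 3/7; then P = 7/9
P(red from Urn B) = 5/7 ≈ 0.7143.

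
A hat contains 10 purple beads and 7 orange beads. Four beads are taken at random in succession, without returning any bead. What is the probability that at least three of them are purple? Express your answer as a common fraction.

15/34

Sum the hypergeometric tail for j = 3,…,4 purple beads.
Favorable = C(10,3)·C(7,1) + C(10,4)·C(7,0) = 1050; total = C(17,4) = 2380.
P = 1050/2380 = 15/34 ≈ 0.4412.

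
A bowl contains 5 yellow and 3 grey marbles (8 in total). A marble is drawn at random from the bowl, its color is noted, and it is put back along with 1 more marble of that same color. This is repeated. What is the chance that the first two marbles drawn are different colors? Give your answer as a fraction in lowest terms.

5/12

Either yellow then grey, or grey then yellow; after the first draw the total is 9.
P = (5/8)·(3/9) + (3/8)·(5/9) = 5/12 ≈ 0.4167.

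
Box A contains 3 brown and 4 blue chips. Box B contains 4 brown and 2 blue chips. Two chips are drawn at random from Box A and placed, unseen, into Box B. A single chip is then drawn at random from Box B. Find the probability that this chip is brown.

Condition on how many of the transferred chips are brown (from Box A: 3 brown of 7; then Box B has 8 total).
  0 brown: C(3,0)C(4,2)/C(7,2) = 2/7; then P = 4/8
  1 brown: C(3,1)C(4,1)/C(7,2) = 4/7; then P = 5/8
  2 brown: C(3,2)C(4,0)/C(7,2) = 1/7; then P = 6/8
P(brown from Box B) = 17/28 ≈ 0.6071.

17/28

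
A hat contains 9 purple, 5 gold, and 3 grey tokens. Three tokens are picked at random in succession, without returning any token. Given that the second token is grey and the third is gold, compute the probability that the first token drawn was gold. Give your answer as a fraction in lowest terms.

P(first=gold and the second token is grey and the third is gold) = (5/17)·(3/16)·(4/15) = 1/68.
P(E) = Σ over first color = 9/272 + 1/68 + 1/136 = 15/272.
By Bayes, P(first=gold | E) = 1/68 / 15/272 = 4/15 ≈ 0.2667.

4/15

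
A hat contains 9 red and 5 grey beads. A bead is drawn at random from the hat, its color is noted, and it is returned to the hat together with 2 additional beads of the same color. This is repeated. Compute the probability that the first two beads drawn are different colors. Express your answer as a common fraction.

Either grey then red, or red then grey; after the first draw the total is 16.
P = (5/14)·(9/16) + (9/14)·(5/16) = 45/112 ≈ 0.4018.

45/112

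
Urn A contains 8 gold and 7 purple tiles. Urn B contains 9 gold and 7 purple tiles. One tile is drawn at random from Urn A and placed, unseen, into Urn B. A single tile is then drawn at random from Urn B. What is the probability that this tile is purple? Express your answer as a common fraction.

112/255

Condition on how many of the transferred tiles are purple (from Urn A: 7 purple of 15; then Urn B has 17 total).
  0 purple: C(7,0)C(8,1)/C(15,1) = 8/15; then P = 7/17
  1 purple: C(7,1)C(8,0)/C(15,1) = 7/15; then P = 8/17
P(purple from Urn B) = 112/255 ≈ 0.4392.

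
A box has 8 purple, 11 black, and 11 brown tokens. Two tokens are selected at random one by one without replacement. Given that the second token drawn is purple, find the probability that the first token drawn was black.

P(first=black and the second token drawn is purple) = (11/30)·(8/29) = 44/435.
P(the second token drawn is purple) = Σ over first color = 28/435 + 44/435 + 44/435 = 4/15.
By Bayes, P(first=black | the second token drawn is purple) = 44/435 / 4/15 = 11/29 ≈ 0.3793.

11/29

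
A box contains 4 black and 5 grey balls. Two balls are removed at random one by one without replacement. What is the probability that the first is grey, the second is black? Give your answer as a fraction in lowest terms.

5/18

Multiply the conditional probability of each draw in order, without replacement, so each draw removes one from its color and from the total.
P = (5/9) · (4/8) = 5/18 ≈ 0.2778.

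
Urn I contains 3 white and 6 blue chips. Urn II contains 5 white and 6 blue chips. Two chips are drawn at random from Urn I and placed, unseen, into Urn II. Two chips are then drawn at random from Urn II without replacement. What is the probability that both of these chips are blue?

Condition on how many of the transferred chips are blue (from Urn I: 6 blue of 9; then Urn II has 13 total).
  0 blue: C(6,0)C(3,2)/C(9,2) = 1/12; then P = C(6,2)/C(13,2) = 5/26
  1 blue: C(6,1)C(3,1)/C(9,2) = 1/2; then P = C(7,2)/C(13,2) = 7/26
  2 blue: C(6,2)C(3,0)/C(9,2) = 5/12; then P = C(8,2)/C(13,2) = 14/39
P(both blue) = 281/936 ≈ 0.3002.

281/936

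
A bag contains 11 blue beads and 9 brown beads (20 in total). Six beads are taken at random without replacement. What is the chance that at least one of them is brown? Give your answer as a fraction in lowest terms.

Use the complement: P(at least one brown) = 1 − P(no brown).
P(none) = C(11,6)/C(20,6) = 462/38760.
So P = 1 − 462/38760 = 6383/6460 ≈ 0.9881.

6383/6460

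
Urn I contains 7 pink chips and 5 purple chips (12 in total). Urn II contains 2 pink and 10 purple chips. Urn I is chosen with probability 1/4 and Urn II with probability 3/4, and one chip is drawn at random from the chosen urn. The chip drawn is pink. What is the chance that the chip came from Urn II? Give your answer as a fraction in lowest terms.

P(pink | Urn I) = 7/12; P(pink | Urn II) = 1/6.
P(pink) = 1/4·7/12 + 3/4·1/6 = 13/48.
By Bayes' rule, P(Urn II | pink) = 1/8 / 13/48 = 6/13 ≈ 0.4615.

6/13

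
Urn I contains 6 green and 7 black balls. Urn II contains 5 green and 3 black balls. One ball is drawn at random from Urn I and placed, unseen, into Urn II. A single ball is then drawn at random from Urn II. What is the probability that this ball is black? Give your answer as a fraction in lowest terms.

46/117

Condition on how many of the transferred balls are black (from Urn I: 7 black of 13; then Urn II has 9 total).
  0 black: C(7,0)C(6,1)/C(13,1) = 6/13; then P = 3/9
  1 black: C(7,1)C(6,0)/C(13,1) = 7/13; then P = 4/9
P(black from Urn II) = 46/117 ≈ 0.3932.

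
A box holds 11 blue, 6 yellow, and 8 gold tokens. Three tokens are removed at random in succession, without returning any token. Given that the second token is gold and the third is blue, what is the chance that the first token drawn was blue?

10/23

P(first=blue and the second token is gold and the third is blue) = (11/25)·(8/24)·(10/23) = 22/345.
P(E) = Σ over first color = 22/345 + 22/575 + 77/1725 = 11/75.
By Bayes, P(first=blue | E) = 22/345 / 11/75 = 10/23 ≈ 0.4348.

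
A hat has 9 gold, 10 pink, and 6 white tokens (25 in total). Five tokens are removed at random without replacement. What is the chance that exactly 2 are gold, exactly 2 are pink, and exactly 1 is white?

324/1771

Unordered draws without replacement: count favorable combinations over C(25,5).
Favorable = C(9,2) · C(10,2) · C(6,1) = 9720; total = C(25,5) = 53130.
P = 9720/53130 = 324/1771 ≈ 0.1829.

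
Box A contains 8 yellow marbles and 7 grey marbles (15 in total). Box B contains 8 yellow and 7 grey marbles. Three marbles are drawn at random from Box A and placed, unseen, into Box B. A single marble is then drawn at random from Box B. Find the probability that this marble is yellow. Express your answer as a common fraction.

8/15

Condition on how many of the transferred marbles are yellow (from Box A: 8 yellow of 15; then Box B has 18 total).
  0 yellow: C(8,0)C(7,3)/C(15,3) = 1/13; then P = 8/18
  1 yellow: C(8,1)C(7,2)/C(15,3) = 24/65; then P = 9/18
  2 yellow: C(8,2)C(7,1)/C(15,3) = 28/65; then P = 10/18
  3 yellow: C(8,3)C(7,0)/C(15,3) = 8/65; then P = 11/18
P(yellow from Box B) = 8/15 ≈ 0.5333.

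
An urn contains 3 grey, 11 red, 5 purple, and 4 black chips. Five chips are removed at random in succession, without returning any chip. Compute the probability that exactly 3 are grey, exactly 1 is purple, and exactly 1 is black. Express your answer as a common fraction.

20/33649

Unordered draws without replacement: count favorable combinations over C(23,5).
Favorable = C(3,3) · C(11,0) · C(5,1) · C(4,1) = 20; total = C(23,5) = 33649.
P = 20/33649 = 20/33649 ≈ 0.0006.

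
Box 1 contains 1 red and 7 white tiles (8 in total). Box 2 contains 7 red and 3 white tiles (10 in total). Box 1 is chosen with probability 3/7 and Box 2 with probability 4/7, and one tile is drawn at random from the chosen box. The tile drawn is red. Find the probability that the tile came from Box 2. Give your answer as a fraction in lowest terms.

112/127

P(red | Box 1) = 1/8; P(red | Box 2) = 7/10.
P(red) = 3/7·1/8 + 4/7·7/10 = 127/280.
By Bayes' rule, P(Box 2 | red) = 2/5 / 127/280 = 112/127 ≈ 0.8819.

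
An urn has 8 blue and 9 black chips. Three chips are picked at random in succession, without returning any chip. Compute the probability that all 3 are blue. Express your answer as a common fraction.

Unordered draws without replacement: count favorable combinations over C(17,3).
Favorable = C(8,3) · C(9,0) = 56; total = C(17,3) = 680.
P = 56/680 = 7/85 ≈ 0.0824.

7/85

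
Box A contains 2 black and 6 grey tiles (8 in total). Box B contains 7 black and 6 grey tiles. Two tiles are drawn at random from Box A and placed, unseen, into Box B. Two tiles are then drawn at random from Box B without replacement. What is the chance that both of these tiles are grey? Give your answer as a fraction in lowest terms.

229/980

Condition on how many of the transferred tiles are grey (from Box A: 6 grey of 8; then Box B has 15 total).
  0 grey: C(6,0)C(2,2)/C(8,2) = 1/28; then P = C(6,2)/C(15,2) = 1/7
  1 grey: C(6,1)C(2,1)/C(8,2) = 3/7; then P = C(7,2)/C(15,2) = 1/5
  2 grey: C(6,2)C(2,0)/C(8,2) = 15/28; then P = C(8,2)/C(15,2) = 4/15
P(both grey) = 229/980 ≈ 0.2337.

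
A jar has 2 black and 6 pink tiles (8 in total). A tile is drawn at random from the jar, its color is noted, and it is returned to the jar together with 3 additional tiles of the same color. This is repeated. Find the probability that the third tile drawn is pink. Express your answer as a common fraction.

Sum over the four possibilities for the first two draws (pink/not-pink each), tracking how the pink count and total change by +3 per draw.
P(third is pink) = 3/4 ≈ 0.7500. (In a Pólya urn every draw has the same marginal probability 6/8.)

3/4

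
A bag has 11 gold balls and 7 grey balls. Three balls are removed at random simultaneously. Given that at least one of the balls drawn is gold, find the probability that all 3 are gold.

15/71

P(all 3 gold) = C(11,3)/C(18,3) = 55/272; P(at least one gold) = 1 − C(7,3)/C(18,3) = 781/816.
Since 'all 3 gold' ⊆ 'at least one gold', P(all 3 | at least one) = 55/272 / 781/816 = 15/71 ≈ 0.2113.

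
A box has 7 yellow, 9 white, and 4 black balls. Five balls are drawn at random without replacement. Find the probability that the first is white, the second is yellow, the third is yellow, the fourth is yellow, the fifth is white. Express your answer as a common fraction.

21/2584

Multiply the conditional probability of each draw in order, without replacement, so each draw removes one from its color and from the total.
P = (9/20) · (7/19) · (6/18) · (5/17) · (8/16) = 21/2584 ≈ 0.0081.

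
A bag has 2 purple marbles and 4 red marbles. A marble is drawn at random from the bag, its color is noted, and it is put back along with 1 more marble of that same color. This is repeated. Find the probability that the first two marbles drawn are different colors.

8/21

Either purple then red, or red then purple; after the first draw the total is 7.
P = (2/6)·(4/7) + (4/6)·(2/7) = 8/21 ≈ 0.3810.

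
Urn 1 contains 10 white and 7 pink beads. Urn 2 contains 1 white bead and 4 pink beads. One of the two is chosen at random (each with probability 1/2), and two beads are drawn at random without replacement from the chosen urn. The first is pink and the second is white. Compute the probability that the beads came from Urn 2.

P(E | Urn 1) = 35/136; P(E | Urn 2) = 1/5.
P(E) = 1/2·35/136 + 1/2·1/5 = 311/1360.
By Bayes' rule, P(Urn 2 | E) = 1/10 / 311/1360 = 136/311 ≈ 0.4373.

136/311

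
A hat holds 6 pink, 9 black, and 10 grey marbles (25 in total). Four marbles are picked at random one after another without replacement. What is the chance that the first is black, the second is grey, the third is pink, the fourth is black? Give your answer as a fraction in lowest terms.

18/1265

Multiply the conditional probability of each draw in order, without replacement, so each draw removes one from its color and from the total.
P = (9/25) · (10/24) · (6/23) · (8/22) = 18/1265 ≈ 0.0142.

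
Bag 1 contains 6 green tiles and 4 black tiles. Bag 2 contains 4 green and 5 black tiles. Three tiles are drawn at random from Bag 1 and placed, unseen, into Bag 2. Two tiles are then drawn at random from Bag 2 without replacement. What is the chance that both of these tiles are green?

Condition on how many of the transferred tiles are green (from Bag 1: 6 green of 10; then Bag 2 has 12 total).
  0 green: C(6,0)C(4,3)/C(10,3) = 1/30; then P = C(4,2)/C(12,2) = 1/11
  1 green: C(6,1)C(4,2)/C(10,3) = 3/10; then P = C(5,2)/C(12,2) = 5/33
  2 green: C(6,2)C(4,1)/C(10,3) = 1/2; then P = C(6,2)/C(12,2) = 5/22
  3 green: C(6,3)C(4,0)/C(10,3) = 1/6; then P = C(7,2)/C(12,2) = 7/22
P(both green) = 71/330 ≈ 0.2152.

71/330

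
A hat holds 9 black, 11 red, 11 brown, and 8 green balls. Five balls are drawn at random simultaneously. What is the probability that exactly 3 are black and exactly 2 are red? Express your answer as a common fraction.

Unordered draws without replacement: count favorable combinations over C(39,5).
Favorable = C(9,3) · C(11,2) · C(11,0) · C(8,0) = 4620; total = C(39,5) = 575757.
P = 4620/575757 = 220/27417 ≈ 0.0080.

220/27417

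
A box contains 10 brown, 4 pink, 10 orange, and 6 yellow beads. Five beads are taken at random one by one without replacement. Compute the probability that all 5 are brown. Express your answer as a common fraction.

Unordered draws without replacement: count favorable combinations over C(30,5).
Favorable = C(10,5) · C(4,0) · C(10,0) · C(6,0) = 252; total = C(30,5) = 142506.
P = 252/142506 = 2/1131 ≈ 0.0018.

2/1131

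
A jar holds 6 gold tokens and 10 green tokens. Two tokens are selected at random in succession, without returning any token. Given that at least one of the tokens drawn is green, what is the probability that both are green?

3/7

P(both green) = C(10,2)/C(16,2) = 3/8; P(at least one green) = 1 − C(6,2)/C(16,2) = 7/8.
Since 'both green' ⊆ 'at least one green', P(both | at least one) = 3/8 / 7/8 = 3/7 ≈ 0.4286.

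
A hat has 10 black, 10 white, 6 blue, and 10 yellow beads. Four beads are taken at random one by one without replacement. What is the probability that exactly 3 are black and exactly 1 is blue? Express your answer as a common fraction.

16/1309

Unordered draws without replacement: count favorable combinations over C(36,4).
Favorable = C(10,3) · C(10,0) · C(6,1) · C(10,0) = 720; total = C(36,4) = 58905.
P = 720/58905 = 16/1309 ≈ 0.0122.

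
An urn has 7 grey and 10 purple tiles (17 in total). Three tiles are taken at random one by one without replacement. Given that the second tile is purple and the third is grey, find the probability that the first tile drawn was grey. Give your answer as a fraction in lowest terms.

2/5

P(first=grey and the second tile is purple and the third is grey) = (7/17)·(10/16)·(6/15) = 7/68.
P(E) = Σ over first color = 7/68 + 21/136 = 35/136.
By Bayes, P(first=grey | E) = 7/68 / 35/136 = 2/5 ≈ 0.4000.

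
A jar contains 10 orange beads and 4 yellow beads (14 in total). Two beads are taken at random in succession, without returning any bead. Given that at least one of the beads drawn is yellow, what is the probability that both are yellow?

P(both yellow) = C(4,2)/C(14,2) = 6/91; P(at least one yellow) = 1 − C(10,2)/C(14,2) = 46/91.
Since 'both yellow' ⊆ 'at least one yellow', P(both | at least one) = 6/91 / 46/91 = 3/23 ≈ 0.1304.

3/23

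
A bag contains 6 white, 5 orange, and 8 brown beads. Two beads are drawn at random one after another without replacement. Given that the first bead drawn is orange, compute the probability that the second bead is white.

1/3

After removing 1 orange, the bag has 6 white out of 18 remaining.
P(second is white | given) = 6/18 = 1/3 ≈ 0.3333.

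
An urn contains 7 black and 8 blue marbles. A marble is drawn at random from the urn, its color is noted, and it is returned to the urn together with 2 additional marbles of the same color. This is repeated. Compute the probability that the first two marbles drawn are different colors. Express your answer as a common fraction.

Either blue then black, or black then blue; after the first draw the total is 17.
P = (8/15)·(7/17) + (7/15)·(8/17) = 112/255 ≈ 0.4392.

112/255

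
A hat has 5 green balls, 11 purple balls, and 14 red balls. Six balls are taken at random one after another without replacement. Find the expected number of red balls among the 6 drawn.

14/5

By linearity of expectation, E[X] = Σ P(draw i is red); by symmetry each draw (even without replacement) has P(red) = 14/30.
E[X] = 6 · 14/30 = 14/5 ≈ 2.8000.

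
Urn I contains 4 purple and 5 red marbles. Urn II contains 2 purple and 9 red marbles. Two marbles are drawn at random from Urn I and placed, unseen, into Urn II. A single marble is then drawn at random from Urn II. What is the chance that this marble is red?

7/9

Condition on how many of the transferred marbles are red (from Urn I: 5 red of 9; then Urn II has 13 total).
  0 red: C(5,0)C(4,2)/C(9,2) = 1/6; then P = 9/13
  1 red: C(5,1)C(4,1)/C(9,2) = 5/9; then P = 10/13
  2 red: C(5,2)C(4,0)/C(9,2) = 5/18; then P = 11/13
P(red from Urn II) = 7/9 ≈ 0.7778.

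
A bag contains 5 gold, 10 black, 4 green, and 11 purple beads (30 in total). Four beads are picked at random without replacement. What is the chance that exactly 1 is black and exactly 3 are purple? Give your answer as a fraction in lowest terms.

110/1827

Unordered draws without replacement: count favorable combinations over C(30,4).
Favorable = C(5,0) · C(10,1) · C(4,0) · C(11,3) = 1650; total = C(30,4) = 27405.
P = 1650/27405 = 110/1827 ≈ 0.0602.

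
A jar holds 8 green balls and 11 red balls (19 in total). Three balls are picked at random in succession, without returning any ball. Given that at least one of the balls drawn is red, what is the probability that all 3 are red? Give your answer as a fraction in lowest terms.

P(all 3 red) = C(11,3)/C(19,3) = 55/323; P(at least one red) = 1 − C(8,3)/C(19,3) = 913/969.
Since 'all 3 red' ⊆ 'at least one red', P(all 3 | at least one) = 55/323 / 913/969 = 15/83 ≈ 0.1807.

15/83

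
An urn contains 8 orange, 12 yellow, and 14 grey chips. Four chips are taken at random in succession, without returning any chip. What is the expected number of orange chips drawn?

By linearity of expectation, E[X] = Σ P(draw i is orange); by symmetry each draw (even without replacement) has P(orange) = 8/34.
E[X] = 4 · 8/34 = 16/17 ≈ 0.9412.

16/17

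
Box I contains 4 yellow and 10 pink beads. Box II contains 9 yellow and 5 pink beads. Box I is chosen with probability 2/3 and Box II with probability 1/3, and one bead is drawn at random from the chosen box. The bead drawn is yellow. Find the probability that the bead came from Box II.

P(yellow | Box I) = 2/7; P(yellow | Box II) = 9/14.
P(yellow) = 2/3·2/7 + 1/3·9/14 = 17/42.
By Bayes' rule, P(Box II | yellow) = 3/14 / 17/42 = 9/17 ≈ 0.5294.

9/17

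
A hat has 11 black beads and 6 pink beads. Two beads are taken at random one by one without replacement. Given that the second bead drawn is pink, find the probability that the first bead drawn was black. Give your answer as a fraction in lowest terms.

P(first=black and the second bead drawn is pink) = (11/17)·(6/16) = 33/136.
P(the second bead drawn is pink) = Σ over first color = 33/136 + 15/136 = 6/17.
By Bayes, P(first=black | the second bead drawn is pink) = 33/136 / 6/17 = 11/16 ≈ 0.6875.

11/16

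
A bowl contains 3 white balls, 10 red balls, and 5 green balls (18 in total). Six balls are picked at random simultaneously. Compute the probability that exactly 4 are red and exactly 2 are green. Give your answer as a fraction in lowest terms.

25/221

Unordered draws without replacement: count favorable combinations over C(18,6).
Favorable = C(3,0) · C(10,4) · C(5,2) = 2100; total = C(18,6) = 18564.
P = 2100/18564 = 25/221 ≈ 0.1131.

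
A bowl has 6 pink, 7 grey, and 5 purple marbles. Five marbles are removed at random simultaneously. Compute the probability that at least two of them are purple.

109/252

Sum the hypergeometric tail for j = 2,…,5 purple marbles.
Favorable = C(5,2)·C(13,3) + C(5,3)·C(13,2) + C(5,4)·C(13,1) + C(5,5)·C(13,0) = 3706; total = C(18,5) = 8568.
P = 3706/8568 = 109/252 ≈ 0.4325.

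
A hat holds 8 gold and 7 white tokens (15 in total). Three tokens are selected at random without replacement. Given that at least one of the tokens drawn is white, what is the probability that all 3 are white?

P(all 3 white) = C(7,3)/C(15,3) = 1/13; P(at least one white) = 1 − C(8,3)/C(15,3) = 57/65.
Since 'all 3 white' ⊆ 'at least one white', P(all 3 | at least one) = 1/13 / 57/65 = 5/57 ≈ 0.0877.

5/57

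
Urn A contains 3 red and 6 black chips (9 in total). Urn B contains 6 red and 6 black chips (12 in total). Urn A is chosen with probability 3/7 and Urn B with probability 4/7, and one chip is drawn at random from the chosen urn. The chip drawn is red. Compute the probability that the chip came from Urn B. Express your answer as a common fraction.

2/3

P(red | Urn A) = 1/3; P(red | Urn B) = 1/2.
P(red) = 3/7·1/3 + 4/7·1/2 = 3/7.
By Bayes' rule, P(Urn B | red) = 2/7 / 3/7 = 2/3 ≈ 0.6667.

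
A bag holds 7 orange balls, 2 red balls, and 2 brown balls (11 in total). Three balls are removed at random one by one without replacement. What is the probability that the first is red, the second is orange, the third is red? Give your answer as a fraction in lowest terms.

7/495

Multiply the conditional probability of each draw in order, without replacement, so each draw removes one from its color and from the total.
P = (2/11) · (7/10) · (1/9) = 7/495 ≈ 0.0141.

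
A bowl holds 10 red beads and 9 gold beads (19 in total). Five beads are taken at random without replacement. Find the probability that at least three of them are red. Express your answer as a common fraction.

359/646

Sum the hypergeometric tail for j = 3,…,5 red beads.
Favorable = C(10,3)·C(9,2) + C(10,4)·C(9,1) + C(10,5)·C(9,0) = 6462; total = C(19,5) = 11628.
P = 6462/11628 = 359/646 ≈ 0.5557.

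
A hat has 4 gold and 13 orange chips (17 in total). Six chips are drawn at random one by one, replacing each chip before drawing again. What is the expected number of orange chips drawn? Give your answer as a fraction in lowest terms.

78/17

By linearity of expectation, E[X] = Σ P(draw i is orange); each independent draw has P(orange) = 13/17.
E[X] = 6 · 13/17 = 78/17 ≈ 4.5882.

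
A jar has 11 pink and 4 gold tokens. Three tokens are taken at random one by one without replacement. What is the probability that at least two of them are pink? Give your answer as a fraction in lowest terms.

Sum the hypergeometric tail for j = 2,…,3 pink tokens.
Favorable = C(11,2)·C(4,1) + C(11,3)·C(4,0) = 385; total = C(15,3) = 455.
P = 385/455 = 11/13 ≈ 0.8462.

11/13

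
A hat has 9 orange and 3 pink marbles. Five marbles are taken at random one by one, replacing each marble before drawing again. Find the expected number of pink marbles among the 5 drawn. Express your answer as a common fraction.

By linearity of expectation, E[X] = Σ P(draw i is pink); each independent draw has P(pink) = 3/12.
E[X] = 5 · 3/12 = 5/4 ≈ 1.2500.

5/4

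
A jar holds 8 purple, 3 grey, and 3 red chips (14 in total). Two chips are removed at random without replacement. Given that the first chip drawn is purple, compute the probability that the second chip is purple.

After removing 1 purple, the jar has 7 purple out of 13 remaining.
P(second is purple | given) = 7/13 ≈ 0.5385.

7/13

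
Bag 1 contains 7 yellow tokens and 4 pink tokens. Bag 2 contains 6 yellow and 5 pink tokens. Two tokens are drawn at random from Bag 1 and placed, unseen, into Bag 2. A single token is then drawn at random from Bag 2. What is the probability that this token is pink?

Condition on how many of the transferred tokens are pink (from Bag 1: 4 pink of 11; then Bag 2 has 13 total).
  0 pink: C(4,0)C(7,2)/C(11,2) = 21/55; then P = 5/13
  1 pink: C(4,1)C(7,1)/C(11,2) = 28/55; then P = 6/13
  2 pink: C(4,2)C(7,0)/C(11,2) = 6/55; then P = 7/13
P(pink from Bag 2) = 63/143 ≈ 0.4406.

63/143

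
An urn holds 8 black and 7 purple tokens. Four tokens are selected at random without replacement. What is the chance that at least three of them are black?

Sum the hypergeometric tail for j = 3,…,4 black tokens.
Favorable = C(8,3)·C(7,1) + C(8,4)·C(7,0) = 462; total = C(15,4) = 1365.
P = 462/1365 = 22/65 ≈ 0.3385.

22/65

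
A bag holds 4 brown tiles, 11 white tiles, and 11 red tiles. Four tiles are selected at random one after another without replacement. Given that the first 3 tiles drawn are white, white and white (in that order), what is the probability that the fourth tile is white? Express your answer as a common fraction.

8/23

After removing 3 white, the bag has 8 white out of 23 remaining.
P(fourth is white | given) = 8/23 ≈ 0.3478.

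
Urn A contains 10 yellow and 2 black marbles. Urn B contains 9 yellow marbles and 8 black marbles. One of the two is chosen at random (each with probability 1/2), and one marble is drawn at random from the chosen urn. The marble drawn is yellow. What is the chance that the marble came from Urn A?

P(yellow | Urn A) = 5/6; P(yellow | Urn B) = 9/17.
P(yellow) = 1/2·5/6 + 1/2·9/17 = 139/204.
By Bayes' rule, P(Urn A | yellow) = 5/12 / 139/204 = 85/139 ≈ 0.6115.

85/139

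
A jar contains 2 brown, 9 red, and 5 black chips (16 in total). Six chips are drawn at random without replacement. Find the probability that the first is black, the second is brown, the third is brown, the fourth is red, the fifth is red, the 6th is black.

Multiply the conditional probability of each draw in order, without replacement, so each draw removes one from its color and from the total.
P = (5/16) · (2/15) · (1/14) · (9/13) · (8/12) · (4/11) = 1/2002 ≈ 0.0005.

1/2002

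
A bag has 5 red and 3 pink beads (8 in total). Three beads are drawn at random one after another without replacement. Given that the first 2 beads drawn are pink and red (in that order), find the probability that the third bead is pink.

After removing 1 red, 1 pink, the bag has 2 pink out of 6 remaining.
P(third is pink | given) = 2/6 = 1/3 ≈ 0.3333.

1/3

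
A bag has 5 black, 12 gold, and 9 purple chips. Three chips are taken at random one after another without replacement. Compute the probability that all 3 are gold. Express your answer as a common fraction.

Unordered draws without replacement: count favorable combinations over C(26,3).
Favorable = C(5,0) · C(12,3) · C(9,0) = 220; total = C(26,3) = 2600.
P = 220/2600 = 11/130 ≈ 0.0846.

11/130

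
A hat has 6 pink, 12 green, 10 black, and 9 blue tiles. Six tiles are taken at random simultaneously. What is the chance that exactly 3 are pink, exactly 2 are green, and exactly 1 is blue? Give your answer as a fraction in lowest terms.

Unordered draws without replacement: count favorable combinations over C(37,6).
Favorable = C(6,3) · C(12,2) · C(10,0) · C(9,1) = 11880; total = C(37,6) = 2324784.
P = 11880/2324784 = 45/8806 ≈ 0.0051.

45/8806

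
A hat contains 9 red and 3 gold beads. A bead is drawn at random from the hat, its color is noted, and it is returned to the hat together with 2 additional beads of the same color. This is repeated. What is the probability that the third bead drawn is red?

Sum over the four possibilities for the first two draws (red/not-red each), tracking how the red count and total change by +2 per draw.
P(third is red) = 3/4 ≈ 0.7500. (In a Pólya urn every draw has the same marginal probability 9/12.)

3/4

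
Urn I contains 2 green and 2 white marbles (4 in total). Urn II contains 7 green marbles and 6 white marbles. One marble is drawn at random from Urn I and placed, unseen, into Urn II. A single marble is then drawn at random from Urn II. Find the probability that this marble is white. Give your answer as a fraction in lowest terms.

13/28

Condition on how many of the transferred marbles are white (from Urn I: 2 white of 4; then Urn II has 14 total).
  0 white: C(2,0)C(2,1)/C(4,1) = 1/2; then P = 6/14
  1 white: C(2,1)C(2,0)/C(4,1) = 1/2; then P = 7/14
P(white from Urn II) = 13/28 ≈ 0.4643.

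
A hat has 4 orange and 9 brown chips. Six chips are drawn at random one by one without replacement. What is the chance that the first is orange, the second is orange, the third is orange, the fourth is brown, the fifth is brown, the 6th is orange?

1/715

Multiply the conditional probability of each draw in order, without replacement, so each draw removes one from its color and from the total.
P = (4/13) · (3/12) · (2/11) · (9/10) · (8/9) · (1/8) = 1/715 ≈ 0.0014.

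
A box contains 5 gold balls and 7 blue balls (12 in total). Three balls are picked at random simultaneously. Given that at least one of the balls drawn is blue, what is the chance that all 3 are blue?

1/6

P(all 3 blue) = C(7,3)/C(12,3) = 7/44; P(at least one blue) = 1 − C(5,3)/C(12,3) = 21/22.
Since 'all 3 blue' ⊆ 'at least one blue', P(all 3 | at least one) = 7/44 / 21/22 = 1/6 ≈ 0.1667.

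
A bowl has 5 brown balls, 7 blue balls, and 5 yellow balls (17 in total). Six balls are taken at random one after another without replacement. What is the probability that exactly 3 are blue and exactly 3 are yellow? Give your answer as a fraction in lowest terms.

Unordered draws without replacement: count favorable combinations over C(17,6).
Favorable = C(5,0) · C(7,3) · C(5,3) = 350; total = C(17,6) = 12376.
P = 350/12376 = 25/884 ≈ 0.0283.

25/884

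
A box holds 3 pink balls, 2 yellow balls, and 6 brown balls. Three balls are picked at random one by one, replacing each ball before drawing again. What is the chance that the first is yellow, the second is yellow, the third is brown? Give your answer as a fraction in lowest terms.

24/1331

Multiply the conditional probability of each draw in order, with replacement (the composition resets each draw).
P = (2/11) · (2/11) · (6/11) = 24/1331 ≈ 0.0180.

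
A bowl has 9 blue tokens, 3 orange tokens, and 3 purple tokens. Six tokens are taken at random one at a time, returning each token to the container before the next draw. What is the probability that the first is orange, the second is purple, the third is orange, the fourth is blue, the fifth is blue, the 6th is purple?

9/15625

Multiply the conditional probability of each draw in order, with replacement (the composition resets each draw).
P = (3/15) · (3/15) · (3/15) · (9/15) · (9/15) · (3/15) = 9/15625 ≈ 0.0006.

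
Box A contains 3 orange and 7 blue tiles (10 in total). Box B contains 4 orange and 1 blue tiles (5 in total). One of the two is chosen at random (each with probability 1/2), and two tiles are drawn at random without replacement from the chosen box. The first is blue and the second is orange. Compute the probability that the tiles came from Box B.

6/13

P(E | Box A) = 7/30; P(E | Box B) = 1/5.
P(E) = 1/2·7/30 + 1/2·1/5 = 13/60.
By Bayes' rule, P(Box B | E) = 1/10 / 13/60 = 6/13 ≈ 0.4615.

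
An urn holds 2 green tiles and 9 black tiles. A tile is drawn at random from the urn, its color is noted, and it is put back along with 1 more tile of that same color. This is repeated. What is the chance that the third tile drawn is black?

Sum over the four possibilities for the first two draws (black/not-black each), tracking how the black count and total change by +1 per draw.
P(third is black) = 9/11 ≈ 0.8182. (In a Pólya urn every draw has the same marginal probability 9/11.)

9/11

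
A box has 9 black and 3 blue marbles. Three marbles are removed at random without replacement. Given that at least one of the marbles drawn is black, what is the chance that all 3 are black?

28/73

P(all 3 black) = C(9,3)/C(12,3) = 21/55; P(at least one black) = 1 − C(3,3)/C(12,3) = 219/220.
Since 'all 3 black' ⊆ 'at least one black', P(all 3 | at least one) = 21/55 / 219/220 = 28/73 ≈ 0.3836.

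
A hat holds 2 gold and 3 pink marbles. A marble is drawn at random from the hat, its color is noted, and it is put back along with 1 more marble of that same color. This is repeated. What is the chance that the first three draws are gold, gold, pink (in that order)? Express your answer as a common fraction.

Track the composition after each reinforcement of +1.
P = (2/5) · (3/6) · (3/7) = 3/35 ≈ 0.0857.

3/35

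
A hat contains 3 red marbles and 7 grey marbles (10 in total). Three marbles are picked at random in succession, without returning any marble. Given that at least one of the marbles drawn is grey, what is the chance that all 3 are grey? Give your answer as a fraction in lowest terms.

P(all 3 grey) = C(7,3)/C(10,3) = 7/24; P(at least one grey) = 1 − C(3,3)/C(10,3) = 119/120.
Since 'all 3 grey' ⊆ 'at least one grey', P(all 3 | at least one) = 7/24 / 119/120 = 5/17 ≈ 0.2941.

5/17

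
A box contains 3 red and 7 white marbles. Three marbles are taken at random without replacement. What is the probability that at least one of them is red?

Use the complement: P(at least one red) = 1 − P(no red).
P(none) = C(7,3)/C(10,3) = 35/120.
So P = 1 − 35/120 = 17/24 ≈ 0.7083.

17/24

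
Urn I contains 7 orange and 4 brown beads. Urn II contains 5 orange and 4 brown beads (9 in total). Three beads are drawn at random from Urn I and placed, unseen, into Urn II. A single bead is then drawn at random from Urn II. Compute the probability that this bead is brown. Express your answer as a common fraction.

14/33

Condition on how many of the transferred beads are brown (from Urn I: 4 brown of 11; then Urn II has 12 total).
  0 brown: C(4,0)C(7,3)/C(11,3) = 7/33; then P = 4/12
  1 brown: C(4,1)C(7,2)/C(11,3) = 28/55; then P = 5/12
  2 brown: C(4,2)C(7,1)/C(11,3) = 14/55; then P = 6/12
  3 brown: C(4,3)C(7,0)/C(11,3) = 4/165; then P = 7/12
P(brown from Urn II) = 14/33 ≈ 0.4242.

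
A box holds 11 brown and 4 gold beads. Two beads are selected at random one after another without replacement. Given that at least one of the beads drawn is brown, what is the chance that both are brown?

5/9

P(both brown) = C(11,2)/C(15,2) = 11/21; P(at least one brown) = 1 − C(4,2)/C(15,2) = 33/35.
Since 'both brown' ⊆ 'at least one brown', P(both | at least one) = 11/21 / 33/35 = 5/9 ≈ 0.5556.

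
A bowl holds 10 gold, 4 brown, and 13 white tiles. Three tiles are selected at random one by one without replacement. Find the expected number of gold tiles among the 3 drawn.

By linearity of expectation, E[X] = Σ P(draw i is gold); by symmetry each draw (even without replacement) has P(gold) = 10/27.
E[X] = 3 · 10/27 = 10/9 ≈ 1.1111.

10/9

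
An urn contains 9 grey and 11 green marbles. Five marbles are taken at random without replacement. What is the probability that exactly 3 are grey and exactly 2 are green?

385/1292

Unordered draws without replacement: count favorable combinations over C(20,5).
Favorable = C(9,3) · C(11,2) = 4620; total = C(20,5) = 15504.
P = 4620/15504 = 385/1292 ≈ 0.2980.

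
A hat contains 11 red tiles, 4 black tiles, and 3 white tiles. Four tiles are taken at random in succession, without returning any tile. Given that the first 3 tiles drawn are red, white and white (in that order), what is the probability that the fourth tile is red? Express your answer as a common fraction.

2/3

After removing 1 red, 2 white, the hat has 10 red out of 15 remaining.
P(fourth is red | given) = 10/15 = 2/3 ≈ 0.6667.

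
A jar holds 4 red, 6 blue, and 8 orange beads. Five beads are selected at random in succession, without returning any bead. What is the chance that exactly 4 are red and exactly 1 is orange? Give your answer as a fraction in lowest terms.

Unordered draws without replacement: count favorable combinations over C(18,5).
Favorable = C(4,4) · C(6,0) · C(8,1) = 8; total = C(18,5) = 8568.
P = 8/8568 = 1/1071 ≈ 0.0009.

1/1071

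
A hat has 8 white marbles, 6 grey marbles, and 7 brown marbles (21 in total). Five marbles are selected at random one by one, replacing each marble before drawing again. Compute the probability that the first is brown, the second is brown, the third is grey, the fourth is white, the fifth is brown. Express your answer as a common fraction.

Multiply the conditional probability of each draw in order, with replacement (the composition resets each draw).
P = (7/21) · (7/21) · (6/21) · (8/21) · (7/21) = 16/3969 ≈ 0.0040.

16/3969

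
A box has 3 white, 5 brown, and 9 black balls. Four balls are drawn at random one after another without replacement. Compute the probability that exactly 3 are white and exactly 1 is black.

Unordered draws without replacement: count favorable combinations over C(17,4).
Favorable = C(3,3) · C(5,0) · C(9,1) = 9; total = C(17,4) = 2380.
P = 9/2380 = 9/2380 ≈ 0.0038.

9/2380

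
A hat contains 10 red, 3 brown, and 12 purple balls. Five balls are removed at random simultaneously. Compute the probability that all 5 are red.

6/1265

Unordered draws without replacement: count favorable combinations over C(25,5).
Favorable = C(10,5) · C(3,0) · C(12,0) = 252; total = C(25,5) = 53130.
P = 252/53130 = 6/1265 ≈ 0.0047.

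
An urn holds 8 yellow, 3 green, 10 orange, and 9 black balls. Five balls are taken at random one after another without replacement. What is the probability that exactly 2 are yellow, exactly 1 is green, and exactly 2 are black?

8/377

Unordered draws without replacement: count favorable combinations over C(30,5).
Favorable = C(8,2) · C(3,1) · C(10,0) · C(9,2) = 3024; total = C(30,5) = 142506.
P = 3024/142506 = 8/377 ≈ 0.0212.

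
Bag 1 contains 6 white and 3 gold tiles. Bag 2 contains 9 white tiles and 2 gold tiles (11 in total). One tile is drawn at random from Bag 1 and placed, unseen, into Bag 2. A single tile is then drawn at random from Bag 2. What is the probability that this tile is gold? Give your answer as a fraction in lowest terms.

7/36

Condition on how many of the transferred tiles are gold (from Bag 1: 3 gold of 9; then Bag 2 has 12 total).
  0 gold: C(3,0)C(6,1)/C(9,1) = 2/3; then P = 2/12
  1 gold: C(3,1)C(6,0)/C(9,1) = 1/3; then P = 3/12
P(gold from Bag 2) = 7/36 ≈ 0.1944.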